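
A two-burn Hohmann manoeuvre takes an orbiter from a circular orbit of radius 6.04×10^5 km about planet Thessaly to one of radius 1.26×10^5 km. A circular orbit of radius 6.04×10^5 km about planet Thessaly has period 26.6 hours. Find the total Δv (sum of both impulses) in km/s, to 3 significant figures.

Δv = 41.2 km/s

From Kepler's third law T² = 4π²r³/μ at r = 6.04×10^5 km, T = 26.6 hours = 26.6 × 3600 s = 95760 s: μ = 4π²r³/T² = 9.48642×10^8 km³/s².
Transfer-ellipse semi-major axis a_t = (r₁ + r₂)/2 = (6.040×10^5 + 1.260×10^5)/2 = 3.650×10^5 km.
At r₁ the circular-orbit speed is v₁ = √(μ/r₁) = 39.63 km/s.
Transfer-orbit speed at r₁ (v² = μ(2/r − 1/a)): v_a = √[μ(2/r₁ − 1/a_t)] = 23.28 km/s.
First burn Δv₁ = |v_a − v₁| = 16.35 km/s.
At r₂, v₂ = √(μ/r₂) = 86.769 km/s.
Transfer-orbit speed at r₂: v_p = √[μ(2/r₂ − 1/a_t)] = 111.62 km/s.
Second burn Δv₂ = |v₂ − v_p| = 24.85 km/s.
Δv = Δv₁ + Δv₂ = 16.35 + 24.85 = 41.20 km/s.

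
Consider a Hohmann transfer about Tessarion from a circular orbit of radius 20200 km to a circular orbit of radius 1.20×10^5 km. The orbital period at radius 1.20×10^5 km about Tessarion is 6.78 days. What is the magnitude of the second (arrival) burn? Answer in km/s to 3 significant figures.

Δv₂ = 0.596 km/s

From Kepler's third law T² = 4π²r³/μ at r = 1.20×10^5 km, T = 6.78 days = 6.78 × 86400 s = 5.85792×10^5 s: μ = 4π²r³/T² = 1.98800×10^5 km³/s².
The Hohmann ellipse has a_t = (r₁ + r₂)/2 = 70100 km.
Circular speed at r = 1.200×10^5 km: v_c = √(μ/r) = 1.2871 km/s.
Vis-viva on the transfer ellipse at r = 1.200×10^5 km gives v_t = √[μ(2/r − 1/a_t)] = 0.69093 km/s.
Δv₂ = |v_t − v_c| = |0.69093 − 1.2871| = 0.5962 km/s.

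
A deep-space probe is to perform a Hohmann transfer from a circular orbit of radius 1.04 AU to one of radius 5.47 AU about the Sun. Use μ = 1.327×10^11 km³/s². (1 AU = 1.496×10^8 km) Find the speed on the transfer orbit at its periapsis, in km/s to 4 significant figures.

v = 37.86 km/s

In km: r₁ = 1.04 × 1.496×10^8 = 1.55584×10^8 km; r₂ = 5.47 × 1.496×10^8 = 8.18312×10^8 km.
Transfer-ellipse semi-major axis a_t = (r₁ + r₂)/2 = (1.55584×10^8 + 8.18312×10^8)/2 = 4.86948×10^8 km.
The periapsis of the transfer ellipse is at r = 1.55584×10^8 km.
Applying v² = μ(2/r − 1/a_t): v = 37.86 km/s.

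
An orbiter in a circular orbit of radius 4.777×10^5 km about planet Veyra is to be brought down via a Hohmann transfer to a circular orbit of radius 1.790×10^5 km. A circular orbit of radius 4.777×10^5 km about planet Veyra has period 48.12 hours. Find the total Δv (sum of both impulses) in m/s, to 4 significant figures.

Δv = 10370 m/s

From Kepler's third law T² = 4π²r³/μ at r = 4.777×10^5 km, T = 48.12 hours = 48.12 × 3600 s = 1.73232×10^5 s: μ = 4π²r³/T² = 1.43407×10^8 km³/s².
Transfer-ellipse semi-major axis a_t = (r₁ + r₂)/2 = (4.777×10^5 + 1.790×10^5)/2 = 3.2835×10^5 km.
Circular speed at r₁: v₁ = √(μ/r₁) = √(1.43407×10^8/4.777×10^5) = 17.32635 km/s.
Transfer-orbit speed at r₁ (vis-viva equation): v_a = √[μ(2/r₁ − 1/a_t)] = 12.79278 km/s.
First burn Δv₁ = |v_a − v₁| = 4.534 km/s.
At r₂, v₂ = √(μ/r₂) = 28.3047 km/s.
Transfer-orbit speed at r₂: v_p = √[μ(2/r₂ − 1/a_t)] = 34.1403 km/s.
Second burn Δv₂ = |v₂ − v_p| = 5.836 km/s.
Total Δv = Δv₁ + Δv₂ = 10.37 km/s.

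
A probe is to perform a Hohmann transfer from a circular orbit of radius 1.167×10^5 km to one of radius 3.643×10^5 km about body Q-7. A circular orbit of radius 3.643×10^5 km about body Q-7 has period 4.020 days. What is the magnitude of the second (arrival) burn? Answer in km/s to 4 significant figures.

Δv₂ = 2.000 km/s

From Kepler's third law T² = 4π²r³/μ at r = 3.643×10^5 km, T = 4.020 days = 4.020 × 86400 s = 3.47328×10^5 s: μ = 4π²r³/T² = 1.58219×10^7 km³/s².
Semi-major axis of the transfer orbit: a_t = (1.167×10^5 + 3.643×10^5)/2 = 2.405×10^5 km.
Circular speed at r = 3.643×10^5 km: v_c = √(μ/r) = 6.59021 km/s.
Transfer-orbit speed at the same r (vis-viva, a = a_t): v_t = √[μ(2/r − 1/a_t)] = 4.59068 km/s.
Δv₂ = |v_t − v_c| = |4.59068 − 6.59021| = 2.000 km/s.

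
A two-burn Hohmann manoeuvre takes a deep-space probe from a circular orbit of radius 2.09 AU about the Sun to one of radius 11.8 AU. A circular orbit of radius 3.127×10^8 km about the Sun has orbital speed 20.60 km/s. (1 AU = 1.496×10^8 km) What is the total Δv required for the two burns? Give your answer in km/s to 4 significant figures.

From the circular-orbit relation v² = μ/r at r = 3.127×10^8 km: μ = v²r = (20.60)² × 3.127×10^8 = 1.32697×10^11 km³/s².
In km: r₁ = 2.09 × 1.496×10^8 = 3.12664×10^8 km; r₂ = 11.8 × 1.496×10^8 = 1.76528×10^9 km.
The Hohmann ellipse has a_t = (r₁ + r₂)/2 = 1.038972×10^9 km.
At r₁ the circular-orbit speed is v₁ = √(μ/r₁) = 20.601 km/s.
Transfer-orbit speed at r₁ (vis-viva equation): v_p = √[μ(2/r₁ − 1/a_t)] = 26.853 km/s.
First burn Δv₁ = |v_p − v₁| = 6.252 km/s.
At r₂, v₂ = √(μ/r₂) = 8.670 km/s.
Transfer-orbit speed at r₂: v_a = √[μ(2/r₂ − 1/a_t)] = 4.756 km/s.
Second burn Δv₂ = |v₂ − v_a| = 3.914 km/s.
Δv = Δv₁ + Δv₂ = 6.252 + 3.914 = 10.17 km/s.

Δv = 10.17 km/s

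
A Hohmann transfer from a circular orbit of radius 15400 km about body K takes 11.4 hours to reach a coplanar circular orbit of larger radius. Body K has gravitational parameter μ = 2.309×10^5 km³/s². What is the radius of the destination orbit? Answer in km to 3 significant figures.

Transfer time t = 11.4 hours = 41040 s, and t = π√(a_t³/μ).
So a_t = (μ t²/π²)^(1/3) = (2.309×10^5 × (41040)² / π²)^(1/3) = 34029 km.
Since a_t = (r₁ + r₂)/2, r₂ = 2a_t − r₁ = 2×34029 − 15400 = 52658 km.

r₂ = 52700 km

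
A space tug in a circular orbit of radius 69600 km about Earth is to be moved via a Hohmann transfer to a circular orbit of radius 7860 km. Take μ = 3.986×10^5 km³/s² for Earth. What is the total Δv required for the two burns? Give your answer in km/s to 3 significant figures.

Semi-major axis of the transfer orbit: a_t = (69600 + 7860)/2 = 38730 km.
At r₁ the circular-orbit speed is v₁ = √(μ/r₁) = 2.393 km/s.
On the transfer ellipse at r₁, v² = μ(2/r − 1/a) gives v_a = √[μ(2/r₁ − 1/a_t)] = 1.078 km/s.
First burn Δv₁ = |v_a − v₁| = 1.315 km/s.
At r₂, v₂ = √(μ/r₂) = 7.121 km/s.
Transfer-orbit speed at r₂: v_p = √[μ(2/r₂ − 1/a_t)] = 9.546 km/s.
Second burn Δv₂ = |v₂ − v_p| = 2.425 km/s.
Δv = Δv₁ + Δv₂ = 1.315 + 2.425 = 3.740 km/s.

Δv = 3.74 km/s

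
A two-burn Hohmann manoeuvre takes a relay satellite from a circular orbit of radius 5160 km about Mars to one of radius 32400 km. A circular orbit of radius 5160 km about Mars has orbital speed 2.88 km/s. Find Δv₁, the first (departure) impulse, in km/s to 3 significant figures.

From the circular-orbit relation v² = μ/r at r = 5160 km: μ = v²r = (2.88)² × 5160 = 42799.1 km³/s².
Semi-major axis of the transfer orbit: a_t = (5160 + 32400)/2 = 18780 km.
Circular speed at r = 5160 km: v_c = √(μ/r) = 2.8800 km/s.
Transfer-orbit speed at the same r (vis-viva, a = a_t): v_t = √[μ(2/r − 1/a_t)] = 3.7828 km/s.
Δv₁ = |v_t − v_c| = |3.7828 − 2.8800| = 0.9028 km/s.

Δv₁ = 0.903 km/s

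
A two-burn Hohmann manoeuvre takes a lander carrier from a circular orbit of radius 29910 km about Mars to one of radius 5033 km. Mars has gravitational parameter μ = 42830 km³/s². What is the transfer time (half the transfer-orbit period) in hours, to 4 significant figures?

Semi-major axis of the transfer orbit: a_t = (29910 + 5033)/2 = 17471.5 km.
Transfer time t = π√(a_t³/μ) = π√((17471.5)³ / 42830) = 35057 s.
Converting: 35057 s ÷ 3600 s/hour = 9.738 hours.

t = 9.738 hours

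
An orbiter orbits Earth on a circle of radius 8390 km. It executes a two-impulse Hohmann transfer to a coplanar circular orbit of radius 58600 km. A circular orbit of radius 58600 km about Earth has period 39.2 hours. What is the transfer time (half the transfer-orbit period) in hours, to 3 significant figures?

From Kepler's third law T² = 4π²r³/μ at r = 58600 km, T = 39.2 hours = 39.2 × 3600 s = 1.4112×10^5 s: μ = 4π²r³/T² = 3.98910×10^5 km³/s².
Transfer-ellipse semi-major axis a_t = (r₁ + r₂)/2 = (8390 + 58600)/2 = 33495 km.
Half the transfer-orbit period gives t = π√(a_t³/μ) = 30490 s.
Converting: 30490 s ÷ 3600 s/hour = 8.47 hours.

t = 8.47 hours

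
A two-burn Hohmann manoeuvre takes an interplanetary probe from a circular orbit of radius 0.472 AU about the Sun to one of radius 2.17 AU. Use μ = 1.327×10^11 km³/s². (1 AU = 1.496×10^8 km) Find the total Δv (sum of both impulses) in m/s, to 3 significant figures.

Δv = 20300 m/s

In km: r₁ = 0.472 × 1.496×10^8 = 7.06112×10^7 km; r₂ = 2.17 × 1.496×10^8 = 3.24632×10^8 km.
The Hohmann ellipse has a_t = (r₁ + r₂)/2 = 1.976216×10^8 km.
At r₁ the circular-orbit speed is v₁ = √(μ/r₁) = 43.35 km/s.
Transfer-orbit speed at r₁ (vis-viva equation): v_p = √[μ(2/r₁ − 1/a_t)] = 55.56 km/s.
First burn Δv₁ = |v_p − v₁| = 12.21 km/s.
At r₂, v₂ = √(μ/r₂) = 20.218 km/s.
Transfer-orbit speed at r₂: v_a = √[μ(2/r₂ − 1/a_t)] = 12.085 km/s.
Second burn Δv₂ = |v₂ − v_a| = 8.133 km/s.
Δv = Δv₁ + Δv₂ = 12.21 + 8.133 = 20.34 km/s.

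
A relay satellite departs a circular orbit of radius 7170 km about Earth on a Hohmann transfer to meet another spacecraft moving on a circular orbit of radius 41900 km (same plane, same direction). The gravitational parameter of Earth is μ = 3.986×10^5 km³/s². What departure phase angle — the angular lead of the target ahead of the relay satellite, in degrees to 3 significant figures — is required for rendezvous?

Transfer-ellipse semi-major axis a_t = (r₁ + r₂)/2 = (7170 + 41900)/2 = 24535 km.
Transfer time t = π√(a_t³/μ) = 19123 s.
The target's mean motion on its circular orbit is ω₂ = √(μ/r₂³) = 7.3612×10^-5 rad/s.
Angle swept by the target during transfer: ω₂·t = 1.4077 rad = 80.655°.
Arrival is 180° from departure on the ellipse, so φ = 180° − 80.655° = 99.3°.

φ = 99.3°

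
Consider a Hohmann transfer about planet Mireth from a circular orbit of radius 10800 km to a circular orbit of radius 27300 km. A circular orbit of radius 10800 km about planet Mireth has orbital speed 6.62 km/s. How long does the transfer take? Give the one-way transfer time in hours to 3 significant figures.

t = 3.34 hours

From the circular-orbit relation v² = μ/r at r = 10800 km: μ = v²r = (6.62)² × 10800 = 4.73304×10^5 km³/s².
Transfer-ellipse semi-major axis a_t = (r₁ + r₂)/2 = (10800 + 27300)/2 = 19050 km.
Transfer time t = π√(a_t³/μ) = π√((19050)³ / 4.73304×10^5) = 12010 s.
Converting: 12010 s ÷ 3600 s/hour = 3.34 hours.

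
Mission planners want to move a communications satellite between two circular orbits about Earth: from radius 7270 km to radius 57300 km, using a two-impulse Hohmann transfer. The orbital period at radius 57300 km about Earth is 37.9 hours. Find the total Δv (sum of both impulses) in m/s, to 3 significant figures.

From Kepler's third law T² = 4π²r³/μ at r = 57300 km, T = 37.9 hours = 37.9 × 3600 s = 1.3644×10^5 s: μ = 4π²r³/T² = 3.98970×10^5 km³/s².
The Hohmann ellipse has a_t = (r₁ + r₂)/2 = 32285 km.
Circular speed at r₁: v₁ = √(μ/r₁) = √(3.98970×10^5/7270) = 7.408 km/s.
Transfer-orbit speed at r₁ (vis-viva equation): v_p = √[μ(2/r₁ − 1/a_t)] = 9.869 km/s.
First burn Δv₁ = |v_p − v₁| = 2.461 km/s.
Circular speed at r₂: v₂ = √(μ/r₂) = 2.639 km/s.
Transfer-orbit speed at r₂: v_a = √[μ(2/r₂ − 1/a_t)] = 1.252 km/s.
Second burn Δv₂ = |v₂ − v_a| = 1.387 km/s.
Total Δv = Δv₁ + Δv₂ = 3.848 km/s.

Δv = 3850 m/s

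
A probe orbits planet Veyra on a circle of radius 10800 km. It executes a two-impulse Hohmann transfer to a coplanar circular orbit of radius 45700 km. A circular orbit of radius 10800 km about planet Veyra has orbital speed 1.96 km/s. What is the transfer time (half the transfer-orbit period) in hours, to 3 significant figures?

t = 20.3 hours

From the circular-orbit relation v² = μ/r at r = 10800 km: μ = v²r = (1.96)² × 10800 = 41489.3 km³/s².
Transfer-ellipse semi-major axis a_t = (r₁ + r₂)/2 = (10800 + 45700)/2 = 28250 km.
Half the transfer-orbit period gives t = π√(a_t³/μ) = 73230 s.
Converting: 73230 s ÷ 3600 s/hour = 20.3 hours.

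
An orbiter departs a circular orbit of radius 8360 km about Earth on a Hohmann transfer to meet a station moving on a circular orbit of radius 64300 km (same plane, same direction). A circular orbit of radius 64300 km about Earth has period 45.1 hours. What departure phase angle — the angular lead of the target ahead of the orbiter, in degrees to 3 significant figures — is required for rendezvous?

φ = 104°

From Kepler's third law T² = 4π²r³/μ at r = 64300 km, T = 45.1 hours = 45.1 × 3600 s = 1.6236×10^5 s: μ = 4π²r³/T² = 3.98139×10^5 km³/s².
The Hohmann ellipse has a_t = (r₁ + r₂)/2 = 36330 km.
The half-period of the transfer ellipse is t = π√(a_t³/μ) = 34477 s.
The target's mean motion on its circular orbit is ω₂ = √(μ/r₂³) = 3.8699×10^-5 rad/s.
Angle swept by the target during transfer: ω₂·t = 1.33423 rad = 76.45°.
The orbiter traverses 180° on the transfer ellipse, so the target must lead by 180° − 76.45° = 104°.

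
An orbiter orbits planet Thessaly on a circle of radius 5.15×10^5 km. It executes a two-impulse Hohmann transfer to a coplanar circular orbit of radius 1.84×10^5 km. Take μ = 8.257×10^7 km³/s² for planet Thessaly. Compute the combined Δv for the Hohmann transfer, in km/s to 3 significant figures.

Δv = 8.01 km/s

The Hohmann ellipse has a_t = (r₁ + r₂)/2 = 3.495×10^5 km.
Circular speed at r₁: v₁ = √(μ/r₁) = √(8.257×10^7/5.150×10^5) = 12.662 km/s.
On the transfer ellipse at r₁, vis-viva equation gives v_a = √[μ(2/r₁ − 1/a_t)] = 9.1874 km/s.
First burn Δv₁ = |v_a − v₁| = 3.475 km/s.
Circular speed at r₂: v₂ = √(μ/r₂) = 21.184 km/s.
Transfer-orbit speed at r₂: v_p = √[μ(2/r₂ − 1/a_t)] = 25.715 km/s.
Second burn Δv₂ = |v₂ − v_p| = 4.531 km/s.
Δv = Δv₁ + Δv₂ = 3.475 + 4.531 = 8.006 km/s.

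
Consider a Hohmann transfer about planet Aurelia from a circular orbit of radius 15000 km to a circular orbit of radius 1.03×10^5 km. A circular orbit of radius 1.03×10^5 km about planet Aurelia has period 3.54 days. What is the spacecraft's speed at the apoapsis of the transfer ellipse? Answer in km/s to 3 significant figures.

From Kepler's third law T² = 4π²r³/μ at r = 1.03×10^5 km, T = 3.54 days = 3.54 × 86400 s = 3.05856×10^5 s: μ = 4π²r³/T² = 4.61145×10^5 km³/s².
Transfer-ellipse semi-major axis a_t = (r₁ + r₂)/2 = (15000 + 1.030×10^5)/2 = 59000 km.
The apoapsis of the transfer ellipse is at r = 1.030×10^5 km.
Vis-viva: v = √[μ(2/r − 1/a_t)] = √[4.61145×10^5 × (2/1.030×10^5 − 1/59000)] = 1.067 km/s.

v = 1.07 km/s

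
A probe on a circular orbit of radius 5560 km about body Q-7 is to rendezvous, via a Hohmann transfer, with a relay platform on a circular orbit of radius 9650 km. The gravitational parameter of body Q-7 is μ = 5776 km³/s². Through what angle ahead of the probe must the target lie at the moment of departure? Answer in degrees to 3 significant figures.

The Hohmann ellipse has a_t = (r₁ + r₂)/2 = 7605 km.
Transfer time t = π√(a_t³/μ) = 27415 s.
The target's mean motion on its circular orbit is ω₂ = √(μ/r₂³) = 8.0172×10^-5 rad/s.
Angle swept by the target during transfer: ω₂·t = 2.198 rad = 125.9°.
Arrival is 180° from departure on the ellipse, so φ = 180° − 125.9° = 54.1°.

φ = 54.1°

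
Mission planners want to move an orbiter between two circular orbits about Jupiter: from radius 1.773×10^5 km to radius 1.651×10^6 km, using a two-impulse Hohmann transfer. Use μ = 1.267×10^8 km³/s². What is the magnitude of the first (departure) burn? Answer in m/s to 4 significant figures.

Δv₁ = 9193 m/s

The Hohmann ellipse has a_t = (r₁ + r₂)/2 = 9.1415×10^5 km.
Circular speed at r = 1.773×10^5 km: v_c = √(μ/r) = 26.732 km/s.
Vis-viva on the transfer ellipse at r = 1.773×10^5 km gives v_t = √[μ(2/r − 1/a_t)] = 35.925 km/s.
Δv₁ = |v_t − v_c| = |35.925 − 26.732| = 9.193 km/s.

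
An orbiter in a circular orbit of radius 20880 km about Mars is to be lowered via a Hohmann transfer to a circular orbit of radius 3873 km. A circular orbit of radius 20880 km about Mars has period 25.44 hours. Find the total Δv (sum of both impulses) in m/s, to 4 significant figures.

Δv = 1625 m/s

From Kepler's third law T² = 4π²r³/μ at r = 20880 km, T = 25.44 hours = 25.44 × 3600 s = 91584 s: μ = 4π²r³/T² = 42846.2 km³/s².
Semi-major axis of the transfer orbit: a_t = (20880 + 3873)/2 = 12376.5 km.
At r₁ the circular-orbit speed is v₁ = √(μ/r₁) = 1.432487 km/s.
Transfer-orbit speed at r₁ (vis-viva equation): v_a = √[μ(2/r₁ − 1/a_t)] = 0.8013377 km/s.
First burn Δv₁ = |v_a − v₁| = 0.6311 km/s.
At r₂, v₂ = √(μ/r₂) = 3.32608 km/s.
Transfer-orbit speed at r₂: v_p = √[μ(2/r₂ − 1/a_t)] = 4.32015 km/s.
Second burn Δv₂ = |v₂ − v_p| = 0.9941 km/s.
Δv = Δv₁ + Δv₂ = 0.6311 + 0.9941 = 1.625 km/s.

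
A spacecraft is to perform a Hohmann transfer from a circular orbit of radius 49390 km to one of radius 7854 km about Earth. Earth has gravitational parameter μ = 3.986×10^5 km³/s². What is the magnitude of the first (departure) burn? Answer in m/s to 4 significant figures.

Δv₁ = 1353 m/s

The Hohmann ellipse has a_t = (r₁ + r₂)/2 = 28622 km.
On the circular orbit at r = 49390 km, v_c = √(μ/r) = 2.841 km/s.
Vis-viva on the transfer ellipse at r = 49390 km gives v_t = √[μ(2/r − 1/a_t)] = 1.488 km/s.
Δv₁ = |v_t − v_c| = |1.488 − 2.841| = 1.353 km/s.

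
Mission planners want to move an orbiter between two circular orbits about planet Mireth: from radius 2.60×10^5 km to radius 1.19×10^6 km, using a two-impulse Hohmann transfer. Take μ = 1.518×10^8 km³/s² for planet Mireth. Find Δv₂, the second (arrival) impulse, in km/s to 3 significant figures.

The Hohmann ellipse has a_t = (r₁ + r₂)/2 = 7.250×10^5 km.
On the circular orbit at r = 1.190×10^6 km, v_c = √(μ/r) = 11.2944 km/s.
Vis-viva on the transfer ellipse at r = 1.190×10^6 km gives v_t = √[μ(2/r − 1/a_t)] = 6.76363 km/s.
Δv₂ = |v_t − v_c| = |6.76363 − 11.2944| = 4.531 km/s.

Δv₂ = 4.53 km/s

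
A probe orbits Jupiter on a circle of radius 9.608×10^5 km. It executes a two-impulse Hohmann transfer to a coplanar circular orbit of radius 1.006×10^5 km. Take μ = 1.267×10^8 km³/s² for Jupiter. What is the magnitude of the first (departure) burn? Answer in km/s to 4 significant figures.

Δv₁ = 6.484 km/s

The Hohmann ellipse has a_t = (r₁ + r₂)/2 = 5.307×10^5 km.
On the circular orbit at r = 9.608×10^5 km, v_c = √(μ/r) = 11.4834 km/s.
Transfer-orbit speed at the same r (vis-viva, a = a_t): v_t = √[μ(2/r − 1/a_t)] = 4.99973 km/s.
Δv₁ = |v_t − v_c| = |4.99973 − 11.4834| = 6.484 km/s.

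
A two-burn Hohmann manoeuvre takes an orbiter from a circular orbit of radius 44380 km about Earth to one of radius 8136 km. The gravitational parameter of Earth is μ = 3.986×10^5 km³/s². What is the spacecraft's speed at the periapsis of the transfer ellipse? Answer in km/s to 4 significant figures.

Semi-major axis of the transfer orbit: a_t = (44380 + 8136)/2 = 26258 km.
At periapsis, r = 8136 km.
Vis-viva: v = √[μ(2/r − 1/a_t)] = √[3.986×10^5 × (2/8136 − 1/26258)] = 9.100 km/s.

v = 9.100 km/s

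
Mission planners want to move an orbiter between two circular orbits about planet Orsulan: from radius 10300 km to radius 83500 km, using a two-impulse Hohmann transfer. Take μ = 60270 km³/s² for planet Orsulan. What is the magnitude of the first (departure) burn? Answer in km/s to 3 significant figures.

Δv₁ = 0.809 km/s

Transfer-ellipse semi-major axis a_t = (r₁ + r₂)/2 = (10300 + 83500)/2 = 46900 km.
On the circular orbit at r = 10300 km, v_c = √(μ/r) = 2.4190 km/s.
Transfer-orbit speed at the same r (vis-viva, a = a_t): v_t = √[μ(2/r − 1/a_t)] = 3.2277 km/s.
Δv₁ = |v_t − v_c| = |3.2277 − 2.4190| = 0.8087 km/s.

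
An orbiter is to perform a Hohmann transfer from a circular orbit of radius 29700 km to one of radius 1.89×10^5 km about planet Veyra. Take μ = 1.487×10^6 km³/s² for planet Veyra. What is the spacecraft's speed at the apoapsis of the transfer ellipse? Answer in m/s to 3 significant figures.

v = 1460 m/s

Transfer-ellipse semi-major axis a_t = (r₁ + r₂)/2 = (29700 + 1.890×10^5)/2 = 1.0935×10^5 km.
The apoapsis of the transfer ellipse is at r = 1.890×10^5 km.
From the vis-viva equation, v = √[μ(2/r − 1/a_t)] = 1.462 km/s.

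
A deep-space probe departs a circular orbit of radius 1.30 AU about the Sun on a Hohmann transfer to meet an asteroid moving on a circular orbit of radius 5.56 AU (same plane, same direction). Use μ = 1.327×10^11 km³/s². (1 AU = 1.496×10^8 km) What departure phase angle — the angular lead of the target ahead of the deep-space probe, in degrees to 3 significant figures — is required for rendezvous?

In km: r₁ = 1.30 × 1.496×10^8 = 1.9448×10^8 km; r₂ = 5.56 × 1.496×10^8 = 8.31776×10^8 km.
Transfer-ellipse semi-major axis a_t = (r₁ + r₂)/2 = (1.9448×10^8 + 8.31776×10^8)/2 = 5.13128×10^8 km.
Transfer time t = π√(a_t³/μ) = 1.00243×10^8 s.
The target's mean motion on its circular orbit is ω₂ = √(μ/r₂³) = 1.51854×10^-8 rad/s.
Angle swept by the target during transfer: ω₂·t = 1.5222 rad = 87.22°.
Arrival is 180° from departure on the ellipse, so φ = 180° − 87.22° = 92.8°.

φ = 92.8°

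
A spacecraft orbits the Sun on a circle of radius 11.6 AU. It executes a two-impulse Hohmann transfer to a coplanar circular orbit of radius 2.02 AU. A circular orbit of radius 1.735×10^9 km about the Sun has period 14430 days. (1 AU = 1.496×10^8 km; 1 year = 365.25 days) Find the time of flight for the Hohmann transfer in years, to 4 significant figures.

From Kepler's third law T² = 4π²r³/μ at r = 1.735×10^9 km, T = 14430 days = 14430 × 86400 s = 1.246752×10^9 s: μ = 4π²r³/T² = 1.32647×10^11 km³/s².
In km: r₁ = 11.6 × 1.496×10^8 = 1.73536×10^9 km; r₂ = 2.02 × 1.496×10^8 = 3.02192×10^8 km.
Semi-major axis of the transfer orbit: a_t = (1.73536×10^9 + 3.02192×10^8)/2 = 1.018776×10^9 km.
Half the transfer-orbit period gives t = π√(a_t³/μ) = 2.8049×10^8 s.
Converting: 2.8049×10^8 s ÷ 3.15576×10^7 s/year (365.25 × 86400) = 8.888 years.

t = 8.888 years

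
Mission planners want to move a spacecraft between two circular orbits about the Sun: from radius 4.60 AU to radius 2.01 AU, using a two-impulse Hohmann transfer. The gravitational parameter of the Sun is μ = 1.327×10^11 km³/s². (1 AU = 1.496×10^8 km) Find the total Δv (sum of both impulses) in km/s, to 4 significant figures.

In km: r₁ = 4.60 × 1.496×10^8 = 6.8816×10^8 km; r₂ = 2.01 × 1.496×10^8 = 3.00696×10^8 km.
Transfer-ellipse semi-major axis a_t = (r₁ + r₂)/2 = (6.8816×10^8 + 3.00696×10^8)/2 = 4.94428×10^8 km.
At r₁ the circular-orbit speed is v₁ = √(μ/r₁) = 13.886 km/s.
Transfer-orbit speed at r₁ (vis-viva equation): v_a = √[μ(2/r₁ − 1/a_t)] = 10.829 km/s.
First burn Δv₁ = |v_a − v₁| = 3.057 km/s.
At r₂, v₂ = √(μ/r₂) = 21.0074 km/s.
Transfer-orbit speed at r₂: v_p = √[μ(2/r₂ − 1/a_t)] = 24.7836 km/s.
Second burn Δv₂ = |v₂ − v_p| = 3.776 km/s.
Total Δv = Δv₁ + Δv₂ = 6.833 km/s.

Δv = 6.833 km/s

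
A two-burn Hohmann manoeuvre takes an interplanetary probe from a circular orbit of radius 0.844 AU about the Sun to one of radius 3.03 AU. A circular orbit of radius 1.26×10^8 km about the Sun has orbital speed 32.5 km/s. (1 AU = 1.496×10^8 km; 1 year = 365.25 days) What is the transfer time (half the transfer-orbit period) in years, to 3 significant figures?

t = 1.35 years

From the circular-orbit relation v² = μ/r at r = 1.26×10^8 km: μ = v²r = (32.5)² × 1.26×10^8 = 1.33088×10^11 km³/s².
In km: r₁ = 0.844 × 1.496×10^8 = 1.262624×10^8 km; r₂ = 3.03 × 1.496×10^8 = 4.53288×10^8 km.
Transfer-ellipse semi-major axis a_t = (r₁ + r₂)/2 = (1.262624×10^8 + 4.53288×10^8)/2 = 2.897752×10^8 km.
Transfer time t = π√(a_t³/μ) = π√((2.897752×10^8)³ / 1.33088×10^11) = 4.248×10^7 s.
Converting: 4.248×10^7 s ÷ 3.15576×10^7 s/year (365.25 × 86400) = 1.35 years.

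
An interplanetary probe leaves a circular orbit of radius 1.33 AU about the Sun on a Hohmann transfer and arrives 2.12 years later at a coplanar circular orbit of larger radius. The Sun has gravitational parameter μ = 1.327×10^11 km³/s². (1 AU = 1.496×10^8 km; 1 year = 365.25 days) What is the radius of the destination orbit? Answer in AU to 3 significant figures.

r₂ = 3.91 AU

In km: r₁ = 1.33 × 1.496×10^8 = 1.98968×10^8 km.
Transfer time t = 2.12 years × 365.25 × 86400 s = 6.6902112×10^7 s, and t = π√(a_t³/μ).
So a_t = (μ t²/π²)^(1/3) = (1.327×10^11 × (6.6902112×10^7)² / π²)^(1/3) = 3.9188×10^8 km.
Since a_t = (r₁ + r₂)/2, r₂ = 2a_t − r₁ = 2×3.9188×10^8 − 1.98968×10^8 = 5.84792×10^8 km.
In AU: r₂ = 5.84792×10^8 / 1.496×10^8 = 3.91 AU.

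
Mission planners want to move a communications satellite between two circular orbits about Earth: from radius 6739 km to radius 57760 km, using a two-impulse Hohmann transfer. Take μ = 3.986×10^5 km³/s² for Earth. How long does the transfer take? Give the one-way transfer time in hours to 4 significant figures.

Semi-major axis of the transfer orbit: a_t = (6739 + 57760)/2 = 32249.5 km.
By Kepler's third law the transfer-orbit period is T = 2π√(a_t³/μ), so t = T/2 = 28818 s.
Converting: 28818 s ÷ 3600 s/hour = 8.005 hours.

t = 8.005 hours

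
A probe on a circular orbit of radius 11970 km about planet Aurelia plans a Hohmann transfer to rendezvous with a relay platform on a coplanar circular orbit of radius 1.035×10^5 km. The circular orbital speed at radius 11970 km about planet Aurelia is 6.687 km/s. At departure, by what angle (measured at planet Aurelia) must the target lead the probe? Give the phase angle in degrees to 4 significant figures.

φ = 105.0°

From the circular-orbit relation v² = μ/r at r = 11970 km: μ = v²r = (6.687)² × 11970 = 5.35250×10^5 km³/s².
The Hohmann ellipse has a_t = (r₁ + r₂)/2 = 57735 km.
Transfer time t = π√(a_t³/μ) = 59570 s.
Target angular speed ω₂ = √(μ/r₂³) = 2.1972×10^-5 rad/s.
Angle swept by the target during transfer: ω₂·t = 1.3089 rad = 74.99°.
Arrival is 180° from departure on the ellipse, so φ = 180° − 74.99° = 105.0°.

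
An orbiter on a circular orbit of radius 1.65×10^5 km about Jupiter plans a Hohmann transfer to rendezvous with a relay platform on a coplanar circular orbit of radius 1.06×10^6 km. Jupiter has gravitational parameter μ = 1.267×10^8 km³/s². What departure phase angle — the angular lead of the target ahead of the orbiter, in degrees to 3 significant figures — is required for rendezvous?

φ = 101°

Transfer-ellipse semi-major axis a_t = (r₁ + r₂)/2 = (1.650×10^5 + 1.060×10^6)/2 = 6.125×10^5 km.
The half-period of the transfer ellipse is t = π√(a_t³/μ) = 1.3379×10^5 s.
The target's mean motion on its circular orbit is ω₂ = √(μ/r₂³) = 1.0314×10^-5 rad/s.
Angle swept by the target during transfer: ω₂·t = 1.3799 rad = 79.06°.
The orbiter traverses 180° on the transfer ellipse, so the target must lead by 180° − 79.06° = 101°.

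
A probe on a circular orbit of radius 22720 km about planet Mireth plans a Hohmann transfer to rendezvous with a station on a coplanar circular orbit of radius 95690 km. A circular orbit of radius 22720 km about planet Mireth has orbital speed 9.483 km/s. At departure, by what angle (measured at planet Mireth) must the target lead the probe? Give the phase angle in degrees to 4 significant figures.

From the circular-orbit relation v² = μ/r at r = 22720 km: μ = v²r = (9.483)² × 22720 = 2.04315×10^6 km³/s².
The Hohmann ellipse has a_t = (r₁ + r₂)/2 = 59205 km.
The half-period of the transfer ellipse is t = π√(a_t³/μ) = 31660 s.
The target's mean motion on its circular orbit is ω₂ = √(μ/r₂³) = 4.829×10^-5 rad/s.
Angle swept by the target during transfer: ω₂·t = 1.5289 rad = 87.60°.
Arrival is 180° from departure on the ellipse, so φ = 180° − 87.60° = 92.40°.

φ = 92.40°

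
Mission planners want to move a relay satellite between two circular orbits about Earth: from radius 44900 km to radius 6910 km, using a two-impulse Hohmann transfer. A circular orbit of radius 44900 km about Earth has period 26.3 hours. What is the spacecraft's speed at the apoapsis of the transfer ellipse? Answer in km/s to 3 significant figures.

From Kepler's third law T² = 4π²r³/μ at r = 44900 km, T = 26.3 hours = 26.3 × 3600 s = 94680 s: μ = 4π²r³/T² = 3.98641×10^5 km³/s².
The Hohmann ellipse has a_t = (r₁ + r₂)/2 = 25905 km.
The apoapsis of the transfer ellipse is at r = 44900 km.
From the vis-viva equation, v = √[μ(2/r − 1/a_t)] = 1.539 km/s.

v = 1.54 km/s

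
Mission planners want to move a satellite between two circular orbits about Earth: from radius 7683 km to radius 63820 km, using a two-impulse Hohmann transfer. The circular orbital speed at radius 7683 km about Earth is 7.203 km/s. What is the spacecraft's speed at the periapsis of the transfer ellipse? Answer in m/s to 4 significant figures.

v = 9624 m/s

From the circular-orbit relation v² = μ/r at r = 7683 km: μ = v²r = (7.203)² × 7683 = 3.98619×10^5 km³/s².
Semi-major axis of the transfer orbit: a_t = (7683 + 63820)/2 = 35751.5 km.
The periapsis of the transfer ellipse is at r = 7683 km.
Vis-viva: v = √[μ(2/r − 1/a_t)] = √[3.98619×10^5 × (2/7683 − 1/35751.5)] = 9.624 km/s.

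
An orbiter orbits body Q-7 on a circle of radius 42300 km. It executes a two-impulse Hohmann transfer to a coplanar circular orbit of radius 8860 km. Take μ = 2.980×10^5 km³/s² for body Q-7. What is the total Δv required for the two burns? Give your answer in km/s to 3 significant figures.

The Hohmann ellipse has a_t = (r₁ + r₂)/2 = 25580 km.
Circular speed at r₁: v₁ = √(μ/r₁) = √(2.980×10^5/42300) = 2.654 km/s.
On the transfer ellipse at r₁, vis-viva gives v_a = √[μ(2/r₁ − 1/a_t)] = 1.562 km/s.
First burn Δv₁ = |v_a − v₁| = 1.092 km/s.
Circular speed at r₂: v₂ = √(μ/r₂) = 5.800 km/s.
Transfer-orbit speed at r₂: v_p = √[μ(2/r₂ − 1/a_t)] = 7.458 km/s.
Second burn Δv₂ = |v₂ − v_p| = 1.658 km/s.
Total Δv = Δv₁ + Δv₂ = 2.750 km/s.

Δv = 2.75 km/s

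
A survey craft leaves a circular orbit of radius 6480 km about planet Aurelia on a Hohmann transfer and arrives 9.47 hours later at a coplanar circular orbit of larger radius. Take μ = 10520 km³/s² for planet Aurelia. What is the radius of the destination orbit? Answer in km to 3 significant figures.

Transfer time t = 9.47 hours = 34092 s, and t = π√(a_t³/μ).
So a_t = (μ t²/π²)^(1/3) = (10520 × (34092)² / π²)^(1/3) = 10740 km.
Since a_t = (r₁ + r₂)/2, r₂ = 2a_t − r₁ = 2×10740 − 6480 = 15000 km.

r₂ = 15000 km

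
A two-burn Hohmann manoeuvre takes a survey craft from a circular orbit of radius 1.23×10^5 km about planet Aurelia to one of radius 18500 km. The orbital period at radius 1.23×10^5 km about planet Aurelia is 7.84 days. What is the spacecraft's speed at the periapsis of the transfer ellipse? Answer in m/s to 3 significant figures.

From Kepler's third law T² = 4π²r³/μ at r = 1.23×10^5 km, T = 7.84 days = 7.84 × 86400 s = 6.77376×10^5 s: μ = 4π²r³/T² = 1.60109×10^5 km³/s².
Transfer-ellipse semi-major axis a_t = (r₁ + r₂)/2 = (1.230×10^5 + 18500)/2 = 70750 km.
The periapsis of the transfer ellipse is at r = 18500 km.
From the vis-viva equation, v = √[μ(2/r − 1/a_t)] = 3.879 km/s.

v = 3880 m/s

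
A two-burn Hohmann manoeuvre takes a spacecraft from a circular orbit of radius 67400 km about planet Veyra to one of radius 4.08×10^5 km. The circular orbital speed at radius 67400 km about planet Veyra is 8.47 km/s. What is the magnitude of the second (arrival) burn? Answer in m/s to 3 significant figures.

From the circular-orbit relation v² = μ/r at r = 67400 km: μ = v²r = (8.47)² × 67400 = 4.83534×10^6 km³/s².
Semi-major axis of the transfer orbit: a_t = (67400 + 4.080×10^5)/2 = 2.377×10^5 km.
On the circular orbit at r = 4.080×10^5 km, v_c = √(μ/r) = 3.4426 km/s.
Transfer-orbit speed at the same r (vis-viva, a = a_t): v_t = √[μ(2/r − 1/a_t)] = 1.8332 km/s.
Δv₂ = |v_t − v_c| = |1.8332 − 3.4426| = 1.609 km/s.

Δv₂ = 1610 m/s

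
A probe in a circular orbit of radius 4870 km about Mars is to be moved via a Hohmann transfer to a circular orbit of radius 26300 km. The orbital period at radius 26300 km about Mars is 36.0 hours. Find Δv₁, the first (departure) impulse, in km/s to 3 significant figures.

Δv₁ = 0.886 km/s

From Kepler's third law T² = 4π²r³/μ at r = 26300 km, T = 36.0 hours = 36.0 × 3600 s = 1.296×10^5 s: μ = 4π²r³/T² = 42758.0 km³/s².
The Hohmann ellipse has a_t = (r₁ + r₂)/2 = 15585 km.
Circular speed at r = 4870 km: v_c = √(μ/r) = 2.9631 km/s.
Transfer-orbit speed at the same r (vis-viva, a = a_t): v_t = √[μ(2/r − 1/a_t)] = 3.8492 km/s.
Δv₁ = |v_t − v_c| = |3.8492 − 2.9631| = 0.8861 km/s.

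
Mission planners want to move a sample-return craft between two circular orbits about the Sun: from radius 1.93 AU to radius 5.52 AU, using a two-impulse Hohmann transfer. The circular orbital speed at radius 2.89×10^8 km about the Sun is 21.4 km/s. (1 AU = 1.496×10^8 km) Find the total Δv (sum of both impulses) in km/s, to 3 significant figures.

From the circular-orbit relation v² = μ/r at r = 2.89×10^8 km: μ = v²r = (21.4)² × 2.89×10^8 = 1.32350×10^11 km³/s².
In km: r₁ = 1.93 × 1.496×10^8 = 2.88728×10^8 km; r₂ = 5.52 × 1.496×10^8 = 8.25792×10^8 km.
Transfer-ellipse semi-major axis a_t = (r₁ + r₂)/2 = (2.88728×10^8 + 8.25792×10^8)/2 = 5.5726×10^8 km.
Circular speed at r₁: v₁ = √(μ/r₁) = √(1.32350×10^11/2.88728×10^8) = 21.410 km/s.
Transfer-orbit speed at r₁ (v² = μ(2/r − 1/a)): v_p = √[μ(2/r₁ − 1/a_t)] = 26.063 km/s.
First burn Δv₁ = |v_p − v₁| = 4.653 km/s.
Circular speed at r₂: v₂ = √(μ/r₂) = 12.66 km/s.
Transfer-orbit speed at r₂: v_a = √[μ(2/r₂ − 1/a_t)] = 9.113 km/s.
Second burn Δv₂ = |v₂ − v_a| = 3.547 km/s.
Total Δv = Δv₁ + Δv₂ = 8.200 km/s.

Δv = 8.20 km/s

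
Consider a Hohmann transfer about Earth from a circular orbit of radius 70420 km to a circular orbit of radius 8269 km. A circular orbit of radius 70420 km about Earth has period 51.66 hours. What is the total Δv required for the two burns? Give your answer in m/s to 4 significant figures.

Δv = 3634 m/s

From Kepler's third law T² = 4π²r³/μ at r = 70420 km, T = 51.66 hours = 51.66 × 3600 s = 1.85976×10^5 s: μ = 4π²r³/T² = 3.98597×10^5 km³/s².
Semi-major axis of the transfer orbit: a_t = (70420 + 8269)/2 = 39344.5 km.
Circular speed at r₁: v₁ = √(μ/r₁) = √(3.98597×10^5/70420) = 2.379 km/s.
On the transfer ellipse at r₁, vis-viva gives v_a = √[μ(2/r₁ − 1/a_t)] = 1.091 km/s.
First burn Δv₁ = |v_a − v₁| = 1.288 km/s.
Circular speed at r₂: v₂ = √(μ/r₂) = 6.943 km/s.
Transfer-orbit speed at r₂: v_p = √[μ(2/r₂ − 1/a_t)] = 9.289 km/s.
Second burn Δv₂ = |v₂ − v_p| = 2.346 km/s.
Total Δv = Δv₁ + Δv₂ = 3.634 km/s.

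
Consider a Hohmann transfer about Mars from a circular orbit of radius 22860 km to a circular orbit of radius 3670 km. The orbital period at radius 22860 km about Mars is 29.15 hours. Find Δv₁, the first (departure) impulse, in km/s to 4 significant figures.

From Kepler's third law T² = 4π²r³/μ at r = 22860 km, T = 29.15 hours = 29.15 × 3600 s = 1.0494×10^5 s: μ = 4π²r³/T² = 42825.9 km³/s².
Semi-major axis of the transfer orbit: a_t = (22860 + 3670)/2 = 13265 km.
Circular speed at r = 22860 km: v_c = √(μ/r) = 1.3687 km/s.
Transfer-orbit speed at the same r (vis-viva, a = a_t): v_t = √[μ(2/r − 1/a_t)] = 0.71994 km/s.
Δv₁ = |v_t − v_c| = |0.71994 − 1.3687| = 0.6488 km/s.

Δv₁ = 0.6488 km/s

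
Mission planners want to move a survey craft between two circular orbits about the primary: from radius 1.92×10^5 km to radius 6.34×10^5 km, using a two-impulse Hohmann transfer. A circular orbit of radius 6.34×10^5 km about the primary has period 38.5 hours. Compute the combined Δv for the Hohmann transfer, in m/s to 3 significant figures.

Δv = 21600 m/s

From Kepler's third law T² = 4π²r³/μ at r = 6.34×10^5 km, T = 38.5 hours = 38.5 × 3600 s = 1.386×10^5 s: μ = 4π²r³/T² = 5.23722×10^8 km³/s².
Transfer-ellipse semi-major axis a_t = (r₁ + r₂)/2 = (1.920×10^5 + 6.340×10^5)/2 = 4.130×10^5 km.
Circular speed at r₁: v₁ = √(μ/r₁) = √(5.23722×10^8/1.920×10^5) = 52.228 km/s.
On the transfer ellipse at r₁, v² = μ(2/r − 1/a) gives v_p = √[μ(2/r₁ − 1/a_t)] = 64.710 km/s.
First burn Δv₁ = |v_p − v₁| = 12.482 km/s.
At r₂, v₂ = √(μ/r₂) = 28.74127 km/s.
Transfer-orbit speed at r₂: v_a = √[μ(2/r₂ − 1/a_t)] = 19.59663 km/s.
Second burn Δv₂ = |v₂ − v_a| = 9.1446 km/s.
Δv = Δv₁ + Δv₂ = 12.482 + 9.1446 = 21.63 km/s.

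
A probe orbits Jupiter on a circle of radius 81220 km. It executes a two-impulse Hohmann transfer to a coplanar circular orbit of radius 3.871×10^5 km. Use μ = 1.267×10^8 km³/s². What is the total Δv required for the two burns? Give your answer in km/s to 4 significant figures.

Semi-major axis of the transfer orbit: a_t = (81220 + 3.871×10^5)/2 = 2.3416×10^5 km.
Circular speed at r₁: v₁ = √(μ/r₁) = √(1.267×10^8/81220) = 39.496 km/s.
On the transfer ellipse at r₁, vis-viva equation gives v_p = √[μ(2/r₁ − 1/a_t)] = 50.782 km/s.
First burn Δv₁ = |v_p − v₁| = 11.286 km/s.
Circular speed at r₂: v₂ = √(μ/r₂) = 18.0916 km/s.
Transfer-orbit speed at r₂: v_a = √[μ(2/r₂ − 1/a_t)] = 10.6550 km/s.
Second burn Δv₂ = |v₂ − v_a| = 7.4366 km/s.
Total Δv = Δv₁ + Δv₂ = 18.72 km/s.

Δv = 18.72 km/s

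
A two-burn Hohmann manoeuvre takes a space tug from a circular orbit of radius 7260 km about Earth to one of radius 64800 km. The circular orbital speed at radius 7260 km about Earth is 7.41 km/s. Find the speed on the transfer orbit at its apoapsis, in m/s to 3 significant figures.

From the circular-orbit relation v² = μ/r at r = 7260 km: μ = v²r = (7.41)² × 7260 = 3.98633×10^5 km³/s².
Transfer-ellipse semi-major axis a_t = (r₁ + r₂)/2 = (7260 + 64800)/2 = 36030 km.
At apoapsis, r = 64800 km.
From the vis-viva equation, v = √[μ(2/r − 1/a_t)] = 1.113 km/s.

v = 1110 m/s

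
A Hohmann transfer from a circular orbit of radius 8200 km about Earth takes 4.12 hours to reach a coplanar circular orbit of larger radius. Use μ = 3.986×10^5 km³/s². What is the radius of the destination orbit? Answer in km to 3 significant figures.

r₂ = 33200 km

Transfer time t = 4.12 hours = 14832 s, and t = π√(a_t³/μ).
So a_t = (μ t²/π²)^(1/3) = (3.986×10^5 × (14832)² / π²)^(1/3) = 20712 km.
Since a_t = (r₁ + r₂)/2, r₂ = 2a_t − r₁ = 2×20712 − 8200 = 33224 km.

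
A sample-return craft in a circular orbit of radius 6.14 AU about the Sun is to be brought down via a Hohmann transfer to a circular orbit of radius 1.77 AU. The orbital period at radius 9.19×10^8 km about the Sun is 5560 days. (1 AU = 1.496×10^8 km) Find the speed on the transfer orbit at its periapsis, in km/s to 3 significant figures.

From Kepler's third law T² = 4π²r³/μ at r = 9.19×10^8 km, T = 5560 days = 5560 × 86400 s = 4.80384×10^8 s: μ = 4π²r³/T² = 1.32779×10^11 km³/s².
In km: r₁ = 6.14 × 1.496×10^8 = 9.18544×10^8 km; r₂ = 1.77 × 1.496×10^8 = 2.64792×10^8 km.
Semi-major axis of the transfer orbit: a_t = (9.18544×10^8 + 2.64792×10^8)/2 = 5.91668×10^8 km.
The periapsis of the transfer ellipse is at r = 2.64792×10^8 km.
Vis-viva: v = √[μ(2/r − 1/a_t)] = √[1.32779×10^11 × (2/2.64792×10^8 − 1/5.91668×10^8)] = 27.90 km/s.

v = 27.9 km/s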